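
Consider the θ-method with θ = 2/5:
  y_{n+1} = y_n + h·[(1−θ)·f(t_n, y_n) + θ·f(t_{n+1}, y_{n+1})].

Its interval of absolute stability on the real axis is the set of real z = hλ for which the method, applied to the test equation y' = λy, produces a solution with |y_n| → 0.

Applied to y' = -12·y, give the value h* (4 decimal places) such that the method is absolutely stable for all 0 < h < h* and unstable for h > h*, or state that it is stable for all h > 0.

With y'=λy (z=hλ):
  y_{n+1} = y_n + z·[3/5·y_n + 2/5·y_{n+1}] ⇒ (1 − 2/5z)y_{n+1} = (1 + 3/5z)y_n
  ⇒ R(z) = (1 + 3/5z)/(1 − 2/5z).

Need |R(x)|<1, x<0.
x=-1.78: |R|=0.0397
R=−1: 1+3/5x = −1+2/5x ⇒ -1/5x=2 ⇒ x=2/(-1/5)=-10.0000
Confirm numerically:
  x=-9.027: |R|=0.95779 <1
  x=-8.481: |R|=0.93084 <1
  x=-6.835: |R|=0.83048 <1
  x=-10.514: |R|=1.01975 >1
  x=-10.399: |R|=1.01547 >1
  x=-10.131: |R|=1.00519 >1
So |R|<1 on (-10.0000, 0).

(-10.0000,0); λ=-12 ⇒ h* = (10)/12 = 0.8333.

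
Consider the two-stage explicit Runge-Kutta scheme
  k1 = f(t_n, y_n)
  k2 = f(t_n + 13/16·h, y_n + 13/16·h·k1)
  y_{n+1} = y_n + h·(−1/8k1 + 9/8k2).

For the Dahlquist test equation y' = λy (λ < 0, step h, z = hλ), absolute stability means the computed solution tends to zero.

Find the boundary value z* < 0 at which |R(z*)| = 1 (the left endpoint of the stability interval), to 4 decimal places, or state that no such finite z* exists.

On y'=λy, z=hλ:
  k1=λy_n ⇒ h·k1=z·y_n;  k2=λ(1+13/16z)y_n ⇒ h·k2=z(1+13/16z)y_n
  y_{n+1}/y_n = 1 − 1/8z + 9/8z(1+13/16z) = 1 + z + 117/128z²
  R(z) = 1 + z + 117/128z².

Boundary: |R(x)|=1, x<0.
x=-0.37: |R|=0.7551
R=1: x+117/128x²=0 ⇒ x=−128/117=-1.0940; min R=1−1/(4·117/128)=0.7265>−1
Confirm numerically:
  x=-0.874: |R|=0.82423 <1
  x=-0.853: |R|=0.81208 <1
  x=-0.757: |R|=0.76680 <1
  x=-0.599: |R|=0.72897 <1
  x=-1.538: |R|=1.62416 >1
  x=-1.349: |R|=1.31441 >1
So |R|<1 on (-1.0940, 0).

z* = -1.0940.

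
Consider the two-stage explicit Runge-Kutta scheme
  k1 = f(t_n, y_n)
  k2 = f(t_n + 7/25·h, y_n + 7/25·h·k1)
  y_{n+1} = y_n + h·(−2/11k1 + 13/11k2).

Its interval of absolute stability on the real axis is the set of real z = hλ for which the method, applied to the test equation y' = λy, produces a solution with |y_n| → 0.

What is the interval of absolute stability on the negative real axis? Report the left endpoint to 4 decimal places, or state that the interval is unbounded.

(-3.0220, 0).

Set f=λy, z=hλ:
  k1=λy_n ⇒ h·k1=z·y_n;  k2=λ(1+7/25z)y_n ⇒ h·k2=z(1+7/25z)y_n
  y_{n+1}/y_n = 1 − 2/11z + 13/11z(1+7/25z) = 1 + z + 91/275z²
  R(z) = 1 + z + 91/275z².

Need |R(x)|<1, x<0.
x=-0.39: |R|=0.6603
R=1: x+91/275x²=0 ⇒ x=−275/91=-3.0220; min R=1−1/(4·91/275)=0.2445>−1
Confirm numerically:
  x=-2.860: |R|=0.84670 <1
  x=-2.670: |R|=0.68902 <1
  x=-2.449: |R|=0.53566 <1
  x=-2.358: |R|=0.48191 <1
  x=-3.552: |R|=1.62298 >1
  x=-3.429: |R|=1.46184 >1
  x=-3.166: |R|=1.15089 >1
Stable set (-3.0220, 0).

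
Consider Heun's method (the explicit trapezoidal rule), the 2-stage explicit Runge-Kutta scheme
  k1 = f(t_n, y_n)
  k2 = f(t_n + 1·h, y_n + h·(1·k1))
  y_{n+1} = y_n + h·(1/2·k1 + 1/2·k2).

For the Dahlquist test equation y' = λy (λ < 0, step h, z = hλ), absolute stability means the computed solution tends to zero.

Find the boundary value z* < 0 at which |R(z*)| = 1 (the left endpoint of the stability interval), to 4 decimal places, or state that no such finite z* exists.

left endpoint -2.0000.

Set f=λy, z=hλ:
  order 2, 2-stage ⇒ R(z)=1+z+z^2/2
  (e.g. R(-0.5)=0.62500, |R|=0.62500)

Need |R(x)|<1, x<0.
x=-0.5: |R|=0.6250
|R(-1.78)|=0.8042 |R(-1.4)|=0.5800 |R(-1.1)|=0.5050
Bisect:
  x_lo=-2.5024 |R|=1.6286  x_hi=-0.3701 |R|=0.6984
  mid=-1.43627 |R|=0.59517 →hi
  mid=-1.96935 |R|=0.96982 →hi
  mid=-2.23588 |R|=1.26370 →lo
  mid=-2.10261 |R|=1.10788 →lo
  mid=-2.03598 |R|=1.03663 →lo
  mid=-2.00266 |R|=1.00267 →lo
  mid=-1.98600 |R|=0.98610 →hi
  mid=-1.99433 |R|=0.99435 →hi
  mid=-1.99850 |R|=0.99850 →hi
  ...
  [-2.00006,-1.99993] ⇒ x*=-2.0000
Stable set (-2.0000, 0).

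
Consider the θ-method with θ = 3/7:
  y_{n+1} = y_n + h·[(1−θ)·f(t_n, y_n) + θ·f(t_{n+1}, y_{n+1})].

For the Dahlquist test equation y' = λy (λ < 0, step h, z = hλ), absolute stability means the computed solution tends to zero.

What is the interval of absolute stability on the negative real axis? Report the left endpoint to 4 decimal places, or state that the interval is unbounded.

Set f=λy, z=hλ:
  y_{n+1} = y_n + z·[4/7·y_n + 3/7·y_{n+1}] ⇒ (1 − 3/7z)y_{n+1} = (1 + 4/7z)y_n
  Hence R(z) = (1 + 4/7z)/(1 − 3/7z).

Solve |R(x)|<1 on ℝ⁻.
x=-1.51: |R|=0.0833
R=−1: 1+4/7x = −1+3/7x ⇒ -1/7x=2 ⇒ x=2/(-1/7)=-14.0000
Confirm numerically:
  x=-13.483: |R|=0.98910 <1
  x=-10.716: |R|=0.91611 <1
  x=-5.947: |R|=0.67582 <1
  x=-14.345: |R|=1.00690 >1
  x=-14.216: |R|=1.00435 >1
  x=-14.059: |R|=1.00120 >1
So |R|<1 on (-14.0000, 0).

z∈(-14.0000,0).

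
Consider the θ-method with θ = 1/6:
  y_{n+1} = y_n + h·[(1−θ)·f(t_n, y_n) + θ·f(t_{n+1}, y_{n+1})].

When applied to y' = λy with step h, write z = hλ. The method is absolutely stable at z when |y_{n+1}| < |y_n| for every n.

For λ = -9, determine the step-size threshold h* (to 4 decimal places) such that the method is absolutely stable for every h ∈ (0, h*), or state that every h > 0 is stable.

(-3.0000,0); λ=-9 ⇒ h* = (3)/9 = 0.3333.

With y'=λy (z=hλ):
  y_{n+1} = y_n + z·[5/6·y_n + 1/6·y_{n+1}] ⇒ (1 − 1/6z)y_{n+1} = (1 + 5/6z)y_n
  ⇒ R(z) = (1 + 5/6z)/(1 − 1/6z).

Solve |R(x)|<1 on ℝ⁻.
x=-0.45: |R|=0.5814
R=−1: 1+5/6x = −1+1/6x ⇒ -2/3x=2 ⇒ x=2/(-2/3)=-3.0000
Confirm numerically:
  x=-2.879: |R|=0.94549 <1
  x=-1.828: |R|=0.40112 <1
  x=-1.267: |R|=0.04610 <1
  x=-3.455: |R|=1.19249 >1
  x=-3.359: |R|=1.15344 >1
  x=-3.076: |R|=1.03349 >1
Interval (-3.0000, 0).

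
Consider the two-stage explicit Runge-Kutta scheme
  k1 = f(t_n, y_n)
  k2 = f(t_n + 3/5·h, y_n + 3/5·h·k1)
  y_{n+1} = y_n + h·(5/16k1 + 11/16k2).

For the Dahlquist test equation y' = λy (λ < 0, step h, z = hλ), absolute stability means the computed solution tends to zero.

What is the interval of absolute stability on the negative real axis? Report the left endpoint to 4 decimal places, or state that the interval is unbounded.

Set f=λy, z=hλ:
  k1=λy_n ⇒ h·k1=z·y_n;  k2=λ(1+3/5z)y_n ⇒ h·k2=z(1+3/5z)y_n
  y_{n+1}/y_n = 1 + 5/16z + 11/16z(1+3/5z) = 1 + z + 33/80z²
  R(z) = 1 + z + 33/80z².

Need |R(x)|<1, x<0.
x=-0.96: |R|=0.4202
R=1: x+33/80x²=0 ⇒ x=−80/33=-2.4242; min R=1−1/(4·33/80)=0.3939>−1
Confirm numerically:
  x=-1.570: |R|=0.44677 <1
  x=-1.016: |R|=0.40981 <1
  x=-1.008: |R|=0.41113 <1
  x=-2.820: |R|=1.46036 >1
  x=-2.688: |R|=1.29245 >1
  x=-2.559: |R|=1.14225 >1
Stable set (-2.4242, 0).

(-2.4242, 0).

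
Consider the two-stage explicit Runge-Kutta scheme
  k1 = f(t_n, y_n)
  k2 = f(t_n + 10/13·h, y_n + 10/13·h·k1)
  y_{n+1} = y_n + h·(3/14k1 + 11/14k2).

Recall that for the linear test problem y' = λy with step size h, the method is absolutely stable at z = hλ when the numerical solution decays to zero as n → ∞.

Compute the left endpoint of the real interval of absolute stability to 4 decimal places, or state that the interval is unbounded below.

With y'=λy (z=hλ):
  k1=λy_n ⇒ h·k1=z·y_n;  k2=λ(1+10/13z)y_n ⇒ h·k2=z(1+10/13z)y_n
  y_{n+1}/y_n = 1 + 3/14z + 11/14z(1+10/13z) = 1 + z + 55/91z²
  so R(z) = 1 + z + 55/91z².

Need |R(x)|<1, x<0.
x=-0.3: |R|=0.7544
R=1: x+55/91x²=0 ⇒ x=−91/55=-1.6545; min R=1−1/(4·55/91)=0.5864>−1
Confirm numerically:
  x=-1.571: |R|=0.92067 <1
  x=-1.283: |R|=0.71189 <1
  x=-0.927: |R|=0.59237 <1
  x=-0.817: |R|=0.58643 <1
  x=-2.012: |R|=1.43468 >1
  x=-1.813: |R|=1.17363 >1
  x=-1.687: |R|=1.03309 >1
Stable set (-1.6545, 0).

left endpoint -1.6545.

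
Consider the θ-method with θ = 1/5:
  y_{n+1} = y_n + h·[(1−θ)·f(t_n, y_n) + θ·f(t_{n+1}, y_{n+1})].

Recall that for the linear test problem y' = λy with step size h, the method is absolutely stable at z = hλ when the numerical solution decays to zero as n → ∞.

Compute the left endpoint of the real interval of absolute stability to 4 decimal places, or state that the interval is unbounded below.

Set f=λy, z=hλ:
  y_{n+1} = y_n + z·[4/5·y_n + 1/5·y_{n+1}] ⇒ (1 − 1/5z)y_{n+1} = (1 + 4/5z)y_n
  ⇒ R(z) = (1 + 4/5z)/(1 − 1/5z).

Boundary: |R(x)|=1, x<0.
x=-0.57: |R|=0.4883
R=−1: 1+4/5x = −1+1/5x ⇒ -3/5x=2 ⇒ x=2/(-3/5)=-3.3333
Confirm numerically:
  x=-3.114: |R|=0.91891 <1
  x=-2.928: |R|=0.84662 <1
  x=-2.673: |R|=0.74182 <1
  x=-1.687: |R|=0.26140 <1
  x=-3.659: |R|=1.11283 >1
  x=-3.413: |R|=1.02841 >1
Stable set (-3.3333, 0).

z* = -3.3333.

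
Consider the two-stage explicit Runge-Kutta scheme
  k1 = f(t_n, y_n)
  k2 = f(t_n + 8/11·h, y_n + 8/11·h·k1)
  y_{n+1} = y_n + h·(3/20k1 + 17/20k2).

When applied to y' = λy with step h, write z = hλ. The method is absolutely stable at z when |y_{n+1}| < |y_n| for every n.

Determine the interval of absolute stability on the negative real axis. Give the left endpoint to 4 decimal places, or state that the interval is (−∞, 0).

On y'=λy, z=hλ:
  k1=λy_n ⇒ h·k1=z·y_n;  k2=λ(1+8/11z)y_n ⇒ h·k2=z(1+8/11z)y_n
  y_{n+1}/y_n = 1 + 3/20z + 17/20z(1+8/11z) = 1 + z + 34/55z²
  Hence R(z) = 1 + z + 34/55z².

Need |R(x)|<1, x<0.
x=-1.5: |R|=0.8909
R=1: x+34/55x²=0 ⇒ x=−55/34=-1.6176; min R=1−1/(4·34/55)=0.5956>−1
Confirm numerically:
  x=-1.327: |R|=0.76157 <1
  x=-0.911: |R|=0.60204 <1
  x=-0.904: |R|=0.60119 <1
  x=-2.161: |R|=1.72586 >1
  x=-1.786: |R|=1.18587 >1
  x=-1.719: |R|=1.10770 >1
Interval (-1.6176, 0).

(-1.6176, 0).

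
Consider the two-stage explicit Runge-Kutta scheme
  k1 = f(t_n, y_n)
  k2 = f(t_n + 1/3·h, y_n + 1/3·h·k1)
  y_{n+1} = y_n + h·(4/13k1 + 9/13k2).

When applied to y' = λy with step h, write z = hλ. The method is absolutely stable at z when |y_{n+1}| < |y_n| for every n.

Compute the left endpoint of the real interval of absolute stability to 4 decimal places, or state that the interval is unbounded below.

With y'=λy (z=hλ):
  k1=λy_n ⇒ h·k1=z·y_n;  k2=λ(1+1/3z)y_n ⇒ h·k2=z(1+1/3z)y_n
  y_{n+1}/y_n = 1 + 4/13z + 9/13z(1+1/3z) = 1 + z + 3/13z²
  Hence R(z) = 1 + z + 3/13z².

Need |R(x)|<1, x<0.
x=-0.31: |R|=0.7122
R=1: x+3/13x²=0 ⇒ x=−13/3=-4.3333; min R=1−1/(4·3/13)=-0.0833>−1
Confirm numerically:
  x=-3.002: |R|=0.07769 <1
  x=-2.222: |R|=0.08263 <1
  x=-1.870: |R|=0.06302 <1
  x=-1.828: |R|=0.05687 <1
  x=-4.928: |R|=1.67627 >1
  x=-4.927: |R|=1.67500 >1
  x=-4.418: |R|=1.08632 >1
Stable set (-4.3333, 0).

left endpoint -4.3333.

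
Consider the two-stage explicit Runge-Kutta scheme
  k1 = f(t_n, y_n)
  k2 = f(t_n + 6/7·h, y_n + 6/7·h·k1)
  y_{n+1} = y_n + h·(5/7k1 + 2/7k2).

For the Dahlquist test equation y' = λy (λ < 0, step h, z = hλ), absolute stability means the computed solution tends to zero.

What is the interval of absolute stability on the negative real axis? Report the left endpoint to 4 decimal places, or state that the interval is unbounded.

z∈(-4.0833,0).

With y'=λy (z=hλ):
  k1=λy_n ⇒ h·k1=z·y_n;  k2=λ(1+6/7z)y_n ⇒ h·k2=z(1+6/7z)y_n
  y_{n+1}/y_n = 1 + 5/7z + 2/7z(1+6/7z) = 1 + z + 12/49z²
  ⇒ R(z) = 1 + z + 12/49z².

Find x<0 with |R(x)|<1.
x=-0.96: |R|=0.2657
R=1: x+12/49x²=0 ⇒ x=−49/12=-4.0833; min R=1−1/(4·12/49)=-0.0208>−1
Confirm numerically:
  x=-4.044: |R|=0.96105 <1
  x=-3.836: |R|=0.76765 <1
  x=-3.632: |R|=0.59855 <1
  x=-1.788: |R|=0.00507 <1
  x=-4.568: |R|=1.54219 >1
  x=-4.554: |R|=1.52492 >1
So |R|<1 on (-4.0833, 0).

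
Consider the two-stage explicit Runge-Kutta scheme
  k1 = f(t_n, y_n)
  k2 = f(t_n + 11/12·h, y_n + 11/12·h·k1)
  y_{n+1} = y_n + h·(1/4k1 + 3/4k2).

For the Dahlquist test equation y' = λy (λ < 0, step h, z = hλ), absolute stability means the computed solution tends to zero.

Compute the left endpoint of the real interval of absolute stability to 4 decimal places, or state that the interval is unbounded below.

Set f=λy, z=hλ:
  k1=λy_n ⇒ h·k1=z·y_n;  k2=λ(1+11/12z)y_n ⇒ h·k2=z(1+11/12z)y_n
  y_{n+1}/y_n = 1 + 1/4z + 3/4z(1+11/12z) = 1 + z + 11/16z²
  ⇒ R(z) = 1 + z + 11/16z².

Find x<0 with |R(x)|<1.
x=-0.64: |R|=0.6416
R=1: x+11/16x²=0 ⇒ x=−16/11=-1.4545; min R=1−1/(4·11/16)=0.6364>−1
Confirm numerically:
  x=-1.399: |R|=0.94658 <1
  x=-1.169: |R|=0.77051 <1
  x=-0.677: |R|=0.63810 <1
  x=-1.685: |R|=1.26697 >1
  x=-1.626: |R|=1.19166 >1
Interval (-1.4545, 0).

z* = -1.4545.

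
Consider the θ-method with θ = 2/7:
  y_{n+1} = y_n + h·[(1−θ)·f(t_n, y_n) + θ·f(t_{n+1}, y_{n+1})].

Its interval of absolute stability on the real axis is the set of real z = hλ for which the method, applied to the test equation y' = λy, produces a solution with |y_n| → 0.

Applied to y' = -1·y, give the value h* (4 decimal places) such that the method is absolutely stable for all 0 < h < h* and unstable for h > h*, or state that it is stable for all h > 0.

(-4.6667,0); λ=-1 ⇒ h* = (14/3)/1 = 4.6667.

On y'=λy, z=hλ:
  y_{n+1} = y_n + z·[5/7·y_n + 2/7·y_{n+1}] ⇒ (1 − 2/7z)y_{n+1} = (1 + 5/7z)y_n
  ⇒ R(z) = (1 + 5/7z)/(1 − 2/7z).

Solve |R(x)|<1 on ℝ⁻.
x=-0.72: |R|=0.4028
R=−1: 1+5/7x = −1+2/7x ⇒ -3/7x=2 ⇒ x=2/(-3/7)=-4.6667
Confirm numerically:
  x=-4.453: |R|=0.95970 <1
  x=-4.200: |R|=0.90909 <1
  x=-3.132: |R|=0.65290 <1
  x=-2.153: |R|=0.33301 <1
  x=-5.209: |R|=1.09341 >1
  x=-5.087: |R|=1.07342 >1
So |R|<1 on (-4.6667, 0).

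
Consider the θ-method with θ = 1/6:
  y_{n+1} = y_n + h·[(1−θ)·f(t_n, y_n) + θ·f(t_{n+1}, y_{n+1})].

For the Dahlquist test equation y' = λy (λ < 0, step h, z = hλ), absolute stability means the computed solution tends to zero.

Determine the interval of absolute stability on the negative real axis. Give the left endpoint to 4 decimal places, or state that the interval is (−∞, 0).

With y'=λy (z=hλ):
  y_{n+1} = y_n + z·[5/6·y_n + 1/6·y_{n+1}] ⇒ (1 − 1/6z)y_{n+1} = (1 + 5/6z)y_n
  R(z) = (1 + 5/6z)/(1 − 1/6z).

Solve |R(x)|<1 on ℝ⁻.
x=-0.35: |R|=0.6693
R=−1: 1+5/6x = −1+1/6x ⇒ -2/3x=2 ⇒ x=2/(-2/3)=-3.0000
Confirm numerically:
  x=-2.821: |R|=0.91883 <1
  x=-2.687: |R|=0.85588 <1
  x=-2.555: |R|=0.79193 <1
  x=-1.782: |R|=0.37394 <1
  x=-3.376: |R|=1.16041 >1
  x=-3.353: |R|=1.15097 >1
  x=-3.144: |R|=1.06299 >1
Stable set (-3.0000, 0).

(-3.0000, 0).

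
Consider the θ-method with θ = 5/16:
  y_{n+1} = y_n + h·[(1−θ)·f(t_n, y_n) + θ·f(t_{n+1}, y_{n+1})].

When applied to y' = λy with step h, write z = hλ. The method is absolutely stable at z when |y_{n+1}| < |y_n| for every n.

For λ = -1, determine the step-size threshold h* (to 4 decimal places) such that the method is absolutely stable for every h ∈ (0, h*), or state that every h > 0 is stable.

(-5.3333,0); λ=-1 ⇒ h* = (16/3)/1 = 5.3333.

With y'=λy (z=hλ):
  y_{n+1} = y_n + z·[11/16·y_n + 5/16·y_{n+1}] ⇒ (1 − 5/16z)y_{n+1} = (1 + 11/16z)y_n
  R(z) = (1 + 11/16z)/(1 − 5/16z).

Need |R(x)|<1, x<0.
x=-1.3: |R|=0.0756
R=−1: 1+11/16x = −1+5/16x ⇒ -3/8x=2 ⇒ x=2/(-3/8)=-5.3333
Confirm numerically:
  x=-4.100: |R|=0.79726 <1
  x=-2.658: |R|=0.45196 <1
  x=-2.188: |R|=0.29948 <1
  x=-5.855: |R|=1.06913 >1
  x=-5.538: |R|=1.02811 >1
  x=-5.482: |R|=1.02055 >1
So |R|<1 on (-5.3333, 0).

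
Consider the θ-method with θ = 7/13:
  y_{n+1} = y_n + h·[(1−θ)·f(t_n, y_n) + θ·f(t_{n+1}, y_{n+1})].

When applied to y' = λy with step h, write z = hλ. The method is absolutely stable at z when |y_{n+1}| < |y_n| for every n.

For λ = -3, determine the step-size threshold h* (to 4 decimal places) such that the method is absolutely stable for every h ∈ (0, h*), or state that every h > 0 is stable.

With y'=λy (z=hλ):
  y_{n+1} = y_n + z·[6/13·y_n + 7/13·y_{n+1}] ⇒ (1 − 7/13z)y_{n+1} = (1 + 6/13z)y_n
  R(z) = (1 + 6/13z)/(1 − 7/13z).

Solve |R(x)|<1 on ℝ⁻.
x=-1.28: |R|=0.2423
x=-2: |R|=0.0370
x=-10: |R|=0.5663
x=-100: |R|=0.8233
θ=7/13≥1/2 ⇒ |1+6/13x|<|1−7/13x| ∀x<0 ⇒ interval (−∞,0).

unbounded; (−∞, 0). Any h>0 works for λ=-3.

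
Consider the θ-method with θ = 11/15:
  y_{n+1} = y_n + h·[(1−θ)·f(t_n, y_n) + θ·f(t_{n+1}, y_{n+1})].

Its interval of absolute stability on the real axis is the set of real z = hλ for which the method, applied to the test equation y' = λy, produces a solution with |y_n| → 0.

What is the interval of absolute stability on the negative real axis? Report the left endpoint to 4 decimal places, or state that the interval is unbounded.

Set f=λy, z=hλ:
  y_{n+1} = y_n + z·[4/15·y_n + 11/15·y_{n+1}] ⇒ (1 − 11/15z)y_{n+1} = (1 + 4/15z)y_n
  R(z) = (1 + 4/15z)/(1 − 11/15z).

Solve |R(x)|<1 on ℝ⁻.
x=-0.41: |R|=0.6848
x=-2: |R|=0.1892
x=-10: |R|=0.2000
x=-100: |R|=0.3453
θ=11/15≥1/2 ⇒ |1+4/15x|<|1−11/15x| ∀x<0 ⇒ stable on all of ℝ⁻.

(−∞, 0) — no finite endpoint.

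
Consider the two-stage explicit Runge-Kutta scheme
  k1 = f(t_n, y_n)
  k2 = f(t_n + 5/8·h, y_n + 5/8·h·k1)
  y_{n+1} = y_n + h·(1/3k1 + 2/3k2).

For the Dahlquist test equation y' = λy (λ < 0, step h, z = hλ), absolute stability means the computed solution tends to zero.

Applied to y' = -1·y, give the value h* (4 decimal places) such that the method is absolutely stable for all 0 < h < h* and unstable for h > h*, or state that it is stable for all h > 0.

With y'=λy (z=hλ):
  k1=λy_n ⇒ h·k1=z·y_n;  k2=λ(1+5/8z)y_n ⇒ h·k2=z(1+5/8z)y_n
  y_{n+1}/y_n = 1 + 1/3z + 2/3z(1+5/8z) = 1 + z + 5/12z²
  so R(z) = 1 + z + 5/12z².

Boundary: |R(x)|=1, x<0.
x=-1.73: |R|=0.5170
R=1: x+5/12x²=0 ⇒ x=−12/5=-2.4000; min R=1−1/(4·5/12)=0.4000>−1
Confirm numerically:
  x=-1.694: |R|=0.50168 <1
  x=-1.682: |R|=0.49680 <1
  x=-1.424: |R|=0.42091 <1
  x=-1.113: |R|=0.40315 <1
  x=-2.936: |R|=1.65571 >1
  x=-2.705: |R|=1.34376 >1
  x=-2.620: |R|=1.24017 >1
Interval (-2.4000, 0).

(-2.4000,0); λ=-1 ⇒ h* = (12/5)/1 = 2.4000.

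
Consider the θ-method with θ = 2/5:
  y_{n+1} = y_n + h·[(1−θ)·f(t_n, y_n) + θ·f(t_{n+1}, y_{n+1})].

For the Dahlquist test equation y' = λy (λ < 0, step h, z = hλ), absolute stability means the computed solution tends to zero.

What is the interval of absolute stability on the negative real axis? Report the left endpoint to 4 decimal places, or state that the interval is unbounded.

(-10.0000, 0).

With y'=λy (z=hλ):
  y_{n+1} = y_n + z·[3/5·y_n + 2/5·y_{n+1}] ⇒ (1 − 2/5z)y_{n+1} = (1 + 3/5z)y_n
  so R(z) = (1 + 3/5z)/(1 − 2/5z).

Solve |R(x)|<1 on ℝ⁻.
x=-1.49: |R|=0.0664
R=−1: 1+3/5x = −1+2/5x ⇒ -1/5x=2 ⇒ x=2/(-1/5)=-10.0000
Confirm numerically:
  x=-9.689: |R|=0.98724 <1
  x=-9.485: |R|=0.97851 <1
  x=-5.237: |R|=0.69219 <1
  x=-4.844: |R|=0.64897 <1
  x=-10.247: |R|=1.00969 >1
  x=-10.095: |R|=1.00377 >1
Interval (-10.0000, 0).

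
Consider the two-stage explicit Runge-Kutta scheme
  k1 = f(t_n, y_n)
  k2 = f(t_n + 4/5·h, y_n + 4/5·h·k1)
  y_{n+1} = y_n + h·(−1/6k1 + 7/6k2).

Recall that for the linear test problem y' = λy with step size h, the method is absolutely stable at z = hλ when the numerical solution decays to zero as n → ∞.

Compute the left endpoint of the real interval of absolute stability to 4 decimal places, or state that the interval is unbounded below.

left endpoint -1.0714.

Test eqn y'=λy, z=hλ:
  k1=λy_n ⇒ h·k1=z·y_n;  k2=λ(1+4/5z)y_n ⇒ h·k2=z(1+4/5z)y_n
  y_{n+1}/y_n = 1 − 1/6z + 7/6z(1+4/5z) = 1 + z + 14/15z²
  R(z) = 1 + z + 14/15z².

Need |R(x)|<1, x<0.
x=-1.55: |R|=1.6923
R=1: x+14/15x²=0 ⇒ x=−15/14=-1.0714; min R=1−1/(4·14/15)=0.7321>−1
Confirm numerically:
  x=-0.905: |R|=0.85942 <1
  x=-0.727: |R|=0.76629 <1
  x=-0.626: |R|=0.73975 <1
  x=-0.583: |R|=0.73423 <1
  x=-1.298: |R|=1.27448 >1
  x=-1.265: |R|=1.22854 >1
Interval (-1.0714, 0).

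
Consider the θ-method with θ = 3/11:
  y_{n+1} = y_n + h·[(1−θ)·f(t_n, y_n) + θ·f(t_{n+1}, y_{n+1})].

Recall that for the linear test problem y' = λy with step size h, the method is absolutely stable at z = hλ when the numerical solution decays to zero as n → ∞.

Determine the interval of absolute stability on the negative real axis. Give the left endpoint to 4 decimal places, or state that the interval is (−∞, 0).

z∈(-4.4000,0).

Test eqn y'=λy, z=hλ:
  y_{n+1} = y_n + z·[8/11·y_n + 3/11·y_{n+1}] ⇒ (1 − 3/11z)y_{n+1} = (1 + 8/11z)y_n
  so R(z) = (1 + 8/11z)/(1 − 3/11z).

Solve |R(x)|<1 on ℝ⁻.
x=-1.8: |R|=0.2073
R=−1: 1+8/11x = −1+3/11x ⇒ -5/11x=2 ⇒ x=2/(-5/11)=-4.4000
Confirm numerically:
  x=-3.340: |R|=0.74786 <1
  x=-2.567: |R|=0.50992 <1
  x=-1.946: |R|=0.27129 <1
  x=-4.940: |R|=1.10457 >1
  x=-4.441: |R|=1.00843 >1
So |R|<1 on (-4.4000, 0).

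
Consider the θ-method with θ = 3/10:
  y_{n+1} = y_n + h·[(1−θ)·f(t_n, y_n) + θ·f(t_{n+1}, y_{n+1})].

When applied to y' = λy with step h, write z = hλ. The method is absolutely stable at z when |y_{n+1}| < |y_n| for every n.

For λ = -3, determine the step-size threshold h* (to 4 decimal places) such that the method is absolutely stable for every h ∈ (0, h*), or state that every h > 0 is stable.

(-5.0000,0); λ=-3 ⇒ h* = (5)/3 = 1.6667.

With y'=λy (z=hλ):
  y_{n+1} = y_n + z·[7/10·y_n + 3/10·y_{n+1}] ⇒ (1 − 3/10z)y_{n+1} = (1 + 7/10z)y_n
  so R(z) = (1 + 7/10z)/(1 − 3/10z).

Boundary: |R(x)|=1, x<0.
x=-0.65: |R|=0.4561
R=−1: 1+7/10x = −1+3/10x ⇒ -2/5x=2 ⇒ x=2/(-2/5)=-5.0000
Confirm numerically:
  x=-4.697: |R|=0.94969 <1
  x=-3.687: |R|=0.75063 <1
  x=-3.219: |R|=0.63758 <1
  x=-2.852: |R|=0.53697 <1
  x=-5.371: |R|=1.05683 >1
  x=-5.345: |R|=1.05301 >1
So |R|<1 on (-5.0000, 0).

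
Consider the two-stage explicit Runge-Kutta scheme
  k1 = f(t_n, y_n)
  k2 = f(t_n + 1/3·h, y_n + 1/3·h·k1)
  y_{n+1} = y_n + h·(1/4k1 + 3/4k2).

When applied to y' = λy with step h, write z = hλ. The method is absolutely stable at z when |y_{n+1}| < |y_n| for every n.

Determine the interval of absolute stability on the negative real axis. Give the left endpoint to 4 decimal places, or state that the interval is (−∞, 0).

z∈(-4.0000,0).

Set f=λy, z=hλ:
  k1=λy_n ⇒ h·k1=z·y_n;  k2=λ(1+1/3z)y_n ⇒ h·k2=z(1+1/3z)y_n
  y_{n+1}/y_n = 1 + 1/4z + 3/4z(1+1/3z) = 1 + z + 1/4z²
  so R(z) = 1 + z + 1/4z².

Solve |R(x)|<1 on ℝ⁻.
x=-1.38: |R|=0.0961
R=1: x+1/4x²=0 ⇒ x=−4=-4.0000; min R=1−1/(4·1/4)=0.0000>−1
Confirm numerically:
  x=-3.004: |R|=0.25200 <1
  x=-2.696: |R|=0.12110 <1
  x=-1.663: |R|=0.02839 <1
  x=-1.652: |R|=0.03028 <1
  x=-4.209: |R|=1.21992 >1
  x=-4.157: |R|=1.16316 >1
So |R|<1 on (-4.0000, 0).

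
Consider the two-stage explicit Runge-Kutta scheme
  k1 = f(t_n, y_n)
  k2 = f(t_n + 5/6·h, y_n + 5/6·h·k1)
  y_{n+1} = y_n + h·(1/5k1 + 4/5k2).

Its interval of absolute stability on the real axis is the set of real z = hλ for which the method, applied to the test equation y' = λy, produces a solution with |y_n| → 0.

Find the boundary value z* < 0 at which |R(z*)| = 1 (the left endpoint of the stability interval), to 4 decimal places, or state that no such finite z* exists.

left endpoint -1.5000.

On y'=λy, z=hλ:
  k1=λy_n ⇒ h·k1=z·y_n;  k2=λ(1+5/6z)y_n ⇒ h·k2=z(1+5/6z)y_n
  y_{n+1}/y_n = 1 + 1/5z + 4/5z(1+5/6z) = 1 + z + 2/3z²
  Hence R(z) = 1 + z + 2/3z².

Boundary: |R(x)|=1, x<0.
x=-1.2: |R|=0.7600
R=1: x+2/3x²=0 ⇒ x=−3/2=-1.5000; min R=1−1/(4·2/3)=0.6250>−1
Confirm numerically:
  x=-0.978: |R|=0.65966 <1
  x=-0.828: |R|=0.62906 <1
  x=-0.774: |R|=0.62538 <1
  x=-2.070: |R|=1.78660 >1
  x=-1.835: |R|=1.40982 >1
  x=-1.555: |R|=1.05702 >1
Interval (-1.5000, 0).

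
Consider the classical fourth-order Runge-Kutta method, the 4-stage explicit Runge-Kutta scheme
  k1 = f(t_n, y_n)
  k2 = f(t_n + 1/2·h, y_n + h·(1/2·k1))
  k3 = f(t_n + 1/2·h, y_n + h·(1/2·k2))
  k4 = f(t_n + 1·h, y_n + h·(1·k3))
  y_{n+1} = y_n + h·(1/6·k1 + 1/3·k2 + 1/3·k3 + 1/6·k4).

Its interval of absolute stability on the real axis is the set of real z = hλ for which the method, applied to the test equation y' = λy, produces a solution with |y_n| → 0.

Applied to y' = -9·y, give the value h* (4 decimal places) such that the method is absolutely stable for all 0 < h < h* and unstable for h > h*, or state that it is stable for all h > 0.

(-2.7853,0); λ=-9 ⇒ h* = 0.3095.

On y'=λy, z=hλ:
  order 4, 4-stage ⇒ R(z)=1+z+z^2/2+z^3/6+z^4/24
  (e.g. R(-1.79)=0.28392, |R|=0.28392)

Boundary: |R(x)|=1, x<0.
x=-1.79: |R|=0.2839
|R(-2.09)|=0.3675 |R(-0.86)|=0.4266 |R(-0.59)|=0.5549
Bisect:
  x_lo=-3.5616 |R|=2.9558  x_hi=-0.2241 |R|=0.7993
  mid=-1.89286 |R|=0.30316 →hi
  mid=-2.72725 |R|=0.91596 →hi
  mid=-3.14444 |R|=1.69099 →lo
  mid=-2.93585 |R|=1.25175 →lo
  mid=-2.83155 |R|=1.07200 →lo
  mid=-2.77940 |R|=0.99115 →hi
  mid=-2.80547 |R|=1.03085 →lo
  mid=-2.79243 |R|=1.01082 →lo
  ...
  [-2.78531,-2.78510] ⇒ x*=-2.7853
Interval (-2.7853, 0).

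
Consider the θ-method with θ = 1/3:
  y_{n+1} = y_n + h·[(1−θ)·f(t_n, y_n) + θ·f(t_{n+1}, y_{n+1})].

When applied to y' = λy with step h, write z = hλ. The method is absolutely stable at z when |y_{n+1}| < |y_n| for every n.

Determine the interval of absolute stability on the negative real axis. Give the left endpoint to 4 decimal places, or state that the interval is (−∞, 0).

Test eqn y'=λy, z=hλ:
  y_{n+1} = y_n + z·[2/3·y_n + 1/3·y_{n+1}] ⇒ (1 − 1/3z)y_{n+1} = (1 + 2/3z)y_n
  so R(z) = (1 + 2/3z)/(1 − 1/3z).

Need |R(x)|<1, x<0.
x=-1.14: |R|=0.1739
R=−1: 1+2/3x = −1+1/3x ⇒ -1/3x=2 ⇒ x=2/(-1/3)=-6.0000
Confirm numerically:
  x=-5.134: |R|=0.89353 <1
  x=-4.862: |R|=0.85525 <1
  x=-4.484: |R|=0.79743 <1
  x=-3.439: |R|=0.60227 <1
  x=-6.414: |R|=1.04398 >1
  x=-6.234: |R|=1.02534 >1
Stable set (-6.0000, 0).

(-6.0000, 0).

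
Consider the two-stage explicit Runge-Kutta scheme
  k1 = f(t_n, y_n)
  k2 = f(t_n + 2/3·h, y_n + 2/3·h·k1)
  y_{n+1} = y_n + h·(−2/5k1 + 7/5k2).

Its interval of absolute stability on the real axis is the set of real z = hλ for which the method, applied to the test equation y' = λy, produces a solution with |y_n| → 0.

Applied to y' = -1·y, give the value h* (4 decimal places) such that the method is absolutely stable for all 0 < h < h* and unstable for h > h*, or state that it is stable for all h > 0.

Test eqn y'=λy, z=hλ:
  k1=λy_n ⇒ h·k1=z·y_n;  k2=λ(1+2/3z)y_n ⇒ h·k2=z(1+2/3z)y_n
  y_{n+1}/y_n = 1 − 2/5z + 7/5z(1+2/3z) = 1 + z + 14/15z²
  R(z) = 1 + z + 14/15z².

Find x<0 with |R(x)|<1.
x=-1.52: |R|=1.6364
R=1: x+14/15x²=0 ⇒ x=−15/14=-1.0714; min R=1−1/(4·14/15)=0.7321>−1
Confirm numerically:
  x=-0.885: |R|=0.84601 <1
  x=-0.834: |R|=0.81519 <1
  x=-0.727: |R|=0.76629 <1
  x=-1.488: |R|=1.57853 >1
  x=-1.397: |R|=1.42450 >1
  x=-1.107: |R|=1.03675 >1
Interval (-1.0714, 0).

(-1.0714,0); λ=-1 ⇒ h* = (15/14)/1 = 1.0714.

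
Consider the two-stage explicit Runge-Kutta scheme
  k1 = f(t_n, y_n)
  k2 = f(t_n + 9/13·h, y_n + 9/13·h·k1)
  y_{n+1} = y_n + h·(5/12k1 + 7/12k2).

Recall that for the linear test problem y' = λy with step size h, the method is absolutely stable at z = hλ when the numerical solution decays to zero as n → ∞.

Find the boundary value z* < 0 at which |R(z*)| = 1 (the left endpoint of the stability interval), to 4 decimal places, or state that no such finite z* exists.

left endpoint -2.4762.

On y'=λy, z=hλ:
  k1=λy_n ⇒ h·k1=z·y_n;  k2=λ(1+9/13z)y_n ⇒ h·k2=z(1+9/13z)y_n
  y_{n+1}/y_n = 1 + 5/12z + 7/12z(1+9/13z) = 1 + z + 21/52z²
  so R(z) = 1 + z + 21/52z².

Find x<0 with |R(x)|<1.
x=-0.92: |R|=0.4218
R=1: x+21/52x²=0 ⇒ x=−52/21=-2.4762; min R=1−1/(4·21/52)=0.3810>−1
Confirm numerically:
  x=-1.869: |R|=0.54170 <1
  x=-1.616: |R|=0.43863 <1
  x=-1.095: |R|=0.38922 <1
  x=-2.827: |R|=1.40051 >1
  x=-2.768: |R|=1.32620 >1
  x=-2.543: |R|=1.06861 >1
So |R|<1 on (-2.4762, 0).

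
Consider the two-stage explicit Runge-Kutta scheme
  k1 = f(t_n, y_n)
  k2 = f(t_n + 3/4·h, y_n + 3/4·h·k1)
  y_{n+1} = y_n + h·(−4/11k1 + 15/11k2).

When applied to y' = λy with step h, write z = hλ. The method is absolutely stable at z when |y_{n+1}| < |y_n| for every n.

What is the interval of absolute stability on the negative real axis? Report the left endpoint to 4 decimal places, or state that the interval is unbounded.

z∈(-0.9778,0).

Set f=λy, z=hλ:
  k1=λy_n ⇒ h·k1=z·y_n;  k2=λ(1+3/4z)y_n ⇒ h·k2=z(1+3/4z)y_n
  y_{n+1}/y_n = 1 − 4/11z + 15/11z(1+3/4z) = 1 + z + 45/44z²
  so R(z) = 1 + z + 45/44z².

Boundary: |R(x)|=1, x<0.
x=-0.8: |R|=0.8545
R=1: x+45/44x²=0 ⇒ x=−44/45=-0.9778; min R=1−1/(4·45/44)=0.7556>−1
Confirm numerically:
  x=-0.859: |R|=0.89565 <1
  x=-0.792: |R|=0.84952 <1
  x=-0.647: |R|=0.78112 <1
  x=-0.582: |R|=0.76442 <1
  x=-1.463: |R|=1.72601 >1
  x=-1.182: |R|=1.24688 >1
  x=-1.155: |R|=1.20934 >1
Stable set (-0.9778, 0).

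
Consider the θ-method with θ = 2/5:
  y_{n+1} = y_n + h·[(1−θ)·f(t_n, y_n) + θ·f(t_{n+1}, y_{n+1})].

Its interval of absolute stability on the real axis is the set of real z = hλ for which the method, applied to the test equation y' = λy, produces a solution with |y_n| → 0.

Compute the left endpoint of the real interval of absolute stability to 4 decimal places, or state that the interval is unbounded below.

With y'=λy (z=hλ):
  y_{n+1} = y_n + z·[3/5·y_n + 2/5·y_{n+1}] ⇒ (1 − 2/5z)y_{n+1} = (1 + 3/5z)y_n
  R(z) = (1 + 3/5z)/(1 − 2/5z).

Need |R(x)|<1, x<0.
x=-1.07: |R|=0.2507
R=−1: 1+3/5x = −1+2/5x ⇒ -1/5x=2 ⇒ x=2/(-1/5)=-10.0000
Confirm numerically:
  x=-9.007: |R|=0.95685 <1
  x=-8.800: |R|=0.94690 <1
  x=-8.455: |R|=0.92948 <1
  x=-10.576: |R|=1.02203 >1
  x=-10.515: |R|=1.01978 >1
  x=-10.467: |R|=1.01801 >1
So |R|<1 on (-10.0000, 0).

z* = -10.0000.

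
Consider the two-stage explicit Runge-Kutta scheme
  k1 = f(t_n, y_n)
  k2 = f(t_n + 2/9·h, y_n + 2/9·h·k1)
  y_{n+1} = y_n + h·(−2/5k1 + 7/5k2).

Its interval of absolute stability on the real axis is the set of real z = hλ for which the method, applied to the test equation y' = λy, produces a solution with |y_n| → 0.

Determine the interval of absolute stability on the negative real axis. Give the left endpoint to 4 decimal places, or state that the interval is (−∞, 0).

z∈(-3.2143,0).

With y'=λy (z=hλ):
  k1=λy_n ⇒ h·k1=z·y_n;  k2=λ(1+2/9z)y_n ⇒ h·k2=z(1+2/9z)y_n
  y_{n+1}/y_n = 1 − 2/5z + 7/5z(1+2/9z) = 1 + z + 14/45z²
  R(z) = 1 + z + 14/45z².

Find x<0 with |R(x)|<1.
x=-1.62: |R|=0.1965
R=1: x+14/45x²=0 ⇒ x=−45/14=-3.2143; min R=1−1/(4·14/45)=0.1964>−1
Confirm numerically:
  x=-2.627: |R|=0.52002 <1
  x=-1.866: |R|=0.21728 <1
  x=-1.465: |R|=0.20271 <1
  x=-3.778: |R|=1.66258 >1
  x=-3.460: |R|=1.26450 >1
  x=-3.365: |R|=1.15778 >1
So |R|<1 on (-3.2143, 0).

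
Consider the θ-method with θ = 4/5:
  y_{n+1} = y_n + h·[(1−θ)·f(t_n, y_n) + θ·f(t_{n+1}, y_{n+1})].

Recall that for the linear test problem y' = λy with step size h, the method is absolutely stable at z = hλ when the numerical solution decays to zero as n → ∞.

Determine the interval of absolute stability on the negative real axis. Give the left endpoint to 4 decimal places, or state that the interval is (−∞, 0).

Test eqn y'=λy, z=hλ:
  y_{n+1} = y_n + z·[1/5·y_n + 4/5·y_{n+1}] ⇒ (1 − 4/5z)y_{n+1} = (1 + 1/5z)y_n
  ⇒ R(z) = (1 + 1/5z)/(1 − 4/5z).

Need |R(x)|<1, x<0.
x=-0.74: |R|=0.5352
x=-2: |R|=0.2308
x=-10: |R|=0.1111
x=-100: |R|=0.2346
θ=4/5≥1/2 ⇒ |1+1/5x|<|1−4/5x| ∀x<0 ⇒ interval (−∞,0).

unbounded; (−∞, 0).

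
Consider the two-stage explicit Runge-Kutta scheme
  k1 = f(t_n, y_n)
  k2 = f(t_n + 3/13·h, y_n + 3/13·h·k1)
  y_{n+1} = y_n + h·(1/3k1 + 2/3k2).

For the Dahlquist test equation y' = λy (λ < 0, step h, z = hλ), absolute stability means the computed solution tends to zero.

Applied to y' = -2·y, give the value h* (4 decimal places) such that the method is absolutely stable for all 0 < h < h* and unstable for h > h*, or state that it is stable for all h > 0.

(-6.5000,0); λ=-2 ⇒ h* = (13/2)/2 = 3.2500.

With y'=λy (z=hλ):
  k1=λy_n ⇒ h·k1=z·y_n;  k2=λ(1+3/13z)y_n ⇒ h·k2=z(1+3/13z)y_n
  y_{n+1}/y_n = 1 + 1/3z + 2/3z(1+3/13z) = 1 + z + 2/13z²
  ⇒ R(z) = 1 + z + 2/13z².

Need |R(x)|<1, x<0.
x=-1.52: |R|=0.1646
R=1: x+2/13x²=0 ⇒ x=−13/2=-6.5000; min R=1−1/(4·2/13)=-0.6250>−1
Confirm numerically:
  x=-4.046: |R|=0.52752 <1
  x=-3.894: |R|=0.56119 <1
  x=-3.154: |R|=0.62358 <1
  x=-6.725: |R|=1.23279 >1
  x=-6.698: |R|=1.20403 >1
  x=-6.679: |R|=1.18393 >1
Interval (-6.5000, 0).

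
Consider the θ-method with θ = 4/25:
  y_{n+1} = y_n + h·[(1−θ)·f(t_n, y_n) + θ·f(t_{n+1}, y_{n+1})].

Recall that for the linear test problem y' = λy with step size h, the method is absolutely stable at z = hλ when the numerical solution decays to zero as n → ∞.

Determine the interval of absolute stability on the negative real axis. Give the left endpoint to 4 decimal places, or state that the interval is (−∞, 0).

z∈(-2.9412,0).

Test eqn y'=λy, z=hλ:
  y_{n+1} = y_n + z·[21/25·y_n + 4/25·y_{n+1}] ⇒ (1 − 4/25z)y_{n+1} = (1 + 21/25z)y_n
  so R(z) = (1 + 21/25z)/(1 − 4/25z).

Solve |R(x)|<1 on ℝ⁻.
x=-0.36: |R|=0.6596
R=−1: 1+21/25x = −1+4/25x ⇒ -17/25x=2 ⇒ x=2/(-17/25)=-2.9412
Confirm numerically:
  x=-2.886: |R|=0.97433 <1
  x=-2.819: |R|=0.94274 <1
  x=-2.120: |R|=0.58303 <1
  x=-3.450: |R|=1.22294 >1
  x=-3.056: |R|=1.05244 >1
Stable set (-2.9412, 0).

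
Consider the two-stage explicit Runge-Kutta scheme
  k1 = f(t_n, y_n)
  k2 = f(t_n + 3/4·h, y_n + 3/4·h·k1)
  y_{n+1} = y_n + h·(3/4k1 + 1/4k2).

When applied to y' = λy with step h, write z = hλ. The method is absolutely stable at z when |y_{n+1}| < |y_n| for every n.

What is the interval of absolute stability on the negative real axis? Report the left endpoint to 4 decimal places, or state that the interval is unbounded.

z∈(-5.3333,0).

On y'=λy, z=hλ:
  k1=λy_n ⇒ h·k1=z·y_n;  k2=λ(1+3/4z)y_n ⇒ h·k2=z(1+3/4z)y_n
  y_{n+1}/y_n = 1 + 3/4z + 1/4z(1+3/4z) = 1 + z + 3/16z²
  ⇒ R(z) = 1 + z + 3/16z².

Find x<0 with |R(x)|<1.
x=-1.31: |R|=0.0118
R=1: x+3/16x²=0 ⇒ x=−16/3=-5.3333; min R=1−1/(4·3/16)=-0.3333>−1
Confirm numerically:
  x=-5.168: |R|=0.83979 <1
  x=-4.689: |R|=0.43351 <1
  x=-3.822: |R|=0.08306 <1
  x=-3.292: |R|=0.26001 <1
  x=-5.883: |R|=1.60632 >1
  x=-5.414: |R|=1.08189 >1
  x=-5.378: |R|=1.04504 >1
Stable set (-5.3333, 0).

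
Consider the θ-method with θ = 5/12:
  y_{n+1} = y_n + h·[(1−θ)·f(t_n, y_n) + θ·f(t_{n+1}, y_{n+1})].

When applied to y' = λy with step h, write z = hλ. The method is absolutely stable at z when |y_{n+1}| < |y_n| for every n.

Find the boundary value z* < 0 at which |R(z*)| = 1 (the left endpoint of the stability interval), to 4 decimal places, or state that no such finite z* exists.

With y'=λy (z=hλ):
  y_{n+1} = y_n + z·[7/12·y_n + 5/12·y_{n+1}] ⇒ (1 − 5/12z)y_{n+1} = (1 + 7/12z)y_n
  so R(z) = (1 + 7/12z)/(1 − 5/12z).

Find x<0 with |R(x)|<1.
x=-0.34: |R|=0.7022
R=−1: 1+7/12x = −1+5/12x ⇒ -1/6x=2 ⇒ x=2/(-1/6)=-12.0000
Confirm numerically:
  x=-8.416: |R|=0.86746 <1
  x=-7.601: |R|=0.82406 <1
  x=-5.743: |R|=0.69264 <1
  x=-12.563: |R|=1.01505 >1
  x=-12.234: |R|=1.00640 >1
  x=-12.045: |R|=1.00125 >1
Stable set (-12.0000, 0).

z* = -12.0000.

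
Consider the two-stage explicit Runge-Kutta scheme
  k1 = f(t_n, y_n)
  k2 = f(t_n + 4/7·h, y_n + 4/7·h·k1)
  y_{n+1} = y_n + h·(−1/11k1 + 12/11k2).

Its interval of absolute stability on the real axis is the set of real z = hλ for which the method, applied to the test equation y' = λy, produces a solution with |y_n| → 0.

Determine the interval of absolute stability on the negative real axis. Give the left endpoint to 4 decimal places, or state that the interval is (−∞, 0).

On y'=λy, z=hλ:
  k1=λy_n ⇒ h·k1=z·y_n;  k2=λ(1+4/7z)y_n ⇒ h·k2=z(1+4/7z)y_n
  y_{n+1}/y_n = 1 − 1/11z + 12/11z(1+4/7z) = 1 + z + 48/77z²
  Hence R(z) = 1 + z + 48/77z².

Solve |R(x)|<1 on ℝ⁻.
x=-1.56: |R|=0.9570
R=1: x+48/77x²=0 ⇒ x=−77/48=-1.6042; min R=1−1/(4·48/77)=0.5990>−1
Confirm numerically:
  x=-1.164: |R|=0.68061 <1
  x=-0.937: |R|=0.61031 <1
  x=-0.869: |R|=0.60175 <1
  x=-2.169: |R|=1.76371 >1
  x=-1.682: |R|=1.08161 >1
  x=-1.675: |R|=1.07396 >1
So |R|<1 on (-1.6042, 0).

z∈(-1.6042,0).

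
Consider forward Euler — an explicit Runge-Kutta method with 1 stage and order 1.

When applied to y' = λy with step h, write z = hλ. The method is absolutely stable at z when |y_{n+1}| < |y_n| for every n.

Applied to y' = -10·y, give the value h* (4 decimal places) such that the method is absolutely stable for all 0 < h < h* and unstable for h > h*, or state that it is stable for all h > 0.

(-2.0000,0); λ=-10 ⇒ h* = 0.2000.

Set f=λy, z=hλ:
  order 1, 1-stage ⇒ R(z)=1+z
  (e.g. R(-0.52)=0.48000, |R|=0.48000)

Solve |R(x)|<1 on ℝ⁻.
x=-0.52: |R|=0.4800
|R(-2.33)|=1.3300 |R(-2.02)|=1.0200 |R(-1.65)|=0.6500
Bisect:
  x_lo=-2.5451 |R|=1.5451  x_hi=-0.3832 |R|=0.6168
  mid=-1.46414 |R|=0.46414 →hi
  mid=-2.00463 |R|=1.00463 →lo
  mid=-1.73439 |R|=0.73439 →hi
  mid=-1.86951 |R|=0.86951 →hi
  mid=-1.93707 |R|=0.93707 →hi
  mid=-1.97085 |R|=0.97085 →hi
  mid=-1.98774 |R|=0.98774 →hi
  mid=-1.99618 |R|=0.99618 →hi
  mid=-2.00040 |R|=1.00040 →lo
  ...
  [-2.00001,-1.99988] ⇒ x*=-2.0000
Stable set (-2.0000, 0).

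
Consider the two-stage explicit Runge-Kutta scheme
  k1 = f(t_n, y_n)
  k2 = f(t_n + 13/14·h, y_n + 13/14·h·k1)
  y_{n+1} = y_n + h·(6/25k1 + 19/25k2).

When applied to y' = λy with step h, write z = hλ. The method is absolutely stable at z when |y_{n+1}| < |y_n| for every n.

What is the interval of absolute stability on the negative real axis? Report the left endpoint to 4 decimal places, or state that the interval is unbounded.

(-1.4170, 0).

Test eqn y'=λy, z=hλ:
  k1=λy_n ⇒ h·k1=z·y_n;  k2=λ(1+13/14z)y_n ⇒ h·k2=z(1+13/14z)y_n
  y_{n+1}/y_n = 1 + 6/25z + 19/25z(1+13/14z) = 1 + z + 247/350z²
  so R(z) = 1 + z + 247/350z².

Need |R(x)|<1, x<0.
x=-1.37: |R|=0.9546
R=1: x+247/350x²=0 ⇒ x=−350/247=-1.4170; min R=1−1/(4·247/350)=0.6457>−1
Confirm numerically:
  x=-1.125: |R|=0.76817 <1
  x=-0.848: |R|=0.65948 <1
  x=-0.686: |R|=0.64611 <1
  x=-1.991: |R|=1.80651 >1
  x=-1.772: |R|=1.44393 >1
  x=-1.442: |R|=1.02544 >1
Interval (-1.4170, 0).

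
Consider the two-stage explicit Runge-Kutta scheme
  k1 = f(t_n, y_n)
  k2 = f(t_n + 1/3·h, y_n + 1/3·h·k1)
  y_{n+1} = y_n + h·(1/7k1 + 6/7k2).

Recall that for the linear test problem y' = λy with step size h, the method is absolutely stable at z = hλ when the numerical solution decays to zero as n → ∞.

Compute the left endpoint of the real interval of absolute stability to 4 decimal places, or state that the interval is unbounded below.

With y'=λy (z=hλ):
  k1=λy_n ⇒ h·k1=z·y_n;  k2=λ(1+1/3z)y_n ⇒ h·k2=z(1+1/3z)y_n
  y_{n+1}/y_n = 1 + 1/7z + 6/7z(1+1/3z) = 1 + z + 2/7z²
  so R(z) = 1 + z + 2/7z².

Need |R(x)|<1, x<0.
x=-1.18: |R|=0.2178
R=1: x+2/7x²=0 ⇒ x=−7/2=-3.5000; min R=1−1/(4·2/7)=0.1250>−1
Confirm numerically:
  x=-3.470: |R|=0.97026 <1
  x=-2.876: |R|=0.48725 <1
  x=-1.789: |R|=0.12543 <1
  x=-1.559: |R|=0.13542 <1
  x=-3.972: |R|=1.53565 >1
  x=-3.763: |R|=1.28276 >1
  x=-3.604: |R|=1.10709 >1
So |R|<1 on (-3.5000, 0).

z* = -3.5000.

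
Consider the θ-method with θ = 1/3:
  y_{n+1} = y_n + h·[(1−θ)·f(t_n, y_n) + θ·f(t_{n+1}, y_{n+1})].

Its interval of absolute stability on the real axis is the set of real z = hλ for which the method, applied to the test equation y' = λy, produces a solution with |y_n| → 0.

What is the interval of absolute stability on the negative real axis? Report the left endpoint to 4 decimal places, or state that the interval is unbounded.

z∈(-6.0000,0).

On y'=λy, z=hλ:
  y_{n+1} = y_n + z·[2/3·y_n + 1/3·y_{n+1}] ⇒ (1 − 1/3z)y_{n+1} = (1 + 2/3z)y_n
  ⇒ R(z) = (1 + 2/3z)/(1 − 1/3z).

Solve |R(x)|<1 on ℝ⁻.
x=-1.26: |R|=0.1127
R=−1: 1+2/3x = −1+1/3x ⇒ -1/3x=2 ⇒ x=2/(-1/3)=-6.0000
Confirm numerically:
  x=-5.097: |R|=0.88848 <1
  x=-5.000: |R|=0.87500 <1
  x=-3.040: |R|=0.50993 <1
  x=-6.593: |R|=1.06182 >1
  x=-6.049: |R|=1.00541 >1
  x=-6.046: |R|=1.00509 >1
Interval (-6.0000, 0).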